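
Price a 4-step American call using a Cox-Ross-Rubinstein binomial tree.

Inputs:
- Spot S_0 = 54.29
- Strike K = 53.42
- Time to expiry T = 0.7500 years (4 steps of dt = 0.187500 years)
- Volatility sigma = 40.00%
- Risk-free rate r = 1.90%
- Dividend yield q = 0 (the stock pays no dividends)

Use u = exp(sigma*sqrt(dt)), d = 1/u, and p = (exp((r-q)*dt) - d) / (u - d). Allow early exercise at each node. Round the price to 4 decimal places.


dt = T/N = 0.187500
u = exp(sigma*sqrt(dt)) = 1.189110; d = 1/u = 0.840965
p = (exp((r-q)*dt) - d) / (u - d) = 0.467058
Discount per step: exp(-r*dt) = 0.996444
Stock lattice S(k, i) with i counting down-moves:
  k=0: S(0,0) = 54.2900
  k=1: S(1,0) = 64.5568; S(1,1) = 45.6560
  k=2: S(2,0) = 76.7651; S(2,1) = 54.2900; S(2,2) = 38.3951
  k=3: S(3,0) = 91.2822; S(3,1) = 64.5568; S(3,2) = 45.6560; S(3,3) = 32.2889
  k=4: S(4,0) = 108.5445; S(4,1) = 76.7651; S(4,2) = 54.2900; S(4,3) = 38.3951; S(4,4) = 27.1539
Terminal payoffs V(N, i) = max(S_T - K, 0):
  V(4,0) = 55.124516; V(4,1) = 23.345108; V(4,2) = 0.870000; V(4,3) = 0.000000; V(4,4) = 0.000000
Backward induction: V(k, i) = exp(-r*dt) * [p * V(k+1, i) + (1-p) * V(k+1, i+1)]; then take max(V_cont, immediate exercise) for American.
  V(3,0) = exp(-r*dt) * [p*55.124516 + (1-p)*23.345108] = 38.052123; exercise = 37.862153; V(3,0) = max -> 38.052123
  V(3,1) = exp(-r*dt) * [p*23.345108 + (1-p)*0.870000] = 11.326749; exercise = 11.136779; V(3,1) = max -> 11.326749
  V(3,2) = exp(-r*dt) * [p*0.870000 + (1-p)*0.000000] = 0.404895; exercise = 0.000000; V(3,2) = max -> 0.404895
  V(3,3) = exp(-r*dt) * [p*0.000000 + (1-p)*0.000000] = 0.000000; exercise = 0.000000; V(3,3) = max -> 0.000000
  V(2,0) = exp(-r*dt) * [p*38.052123 + (1-p)*11.326749] = 23.724372; exercise = 23.345108; V(2,0) = max -> 23.724372
  V(2,1) = exp(-r*dt) * [p*11.326749 + (1-p)*0.404895] = 5.486451; exercise = 0.870000; V(2,1) = max -> 5.486451
  V(2,2) = exp(-r*dt) * [p*0.404895 + (1-p)*0.000000] = 0.188437; exercise = 0.000000; V(2,2) = max -> 0.188437
  V(1,0) = exp(-r*dt) * [p*23.724372 + (1-p)*5.486451] = 13.954810; exercise = 11.136779; V(1,0) = max -> 13.954810
  V(1,1) = exp(-r*dt) * [p*5.486451 + (1-p)*0.188437] = 2.653446; exercise = 0.000000; V(1,1) = max -> 2.653446
  V(0,0) = exp(-r*dt) * [p*13.954810 + (1-p)*2.653446] = 7.903628; exercise = 0.870000; V(0,0) = max -> 7.903628

Answer: Price = V(0,0) = 7.9036


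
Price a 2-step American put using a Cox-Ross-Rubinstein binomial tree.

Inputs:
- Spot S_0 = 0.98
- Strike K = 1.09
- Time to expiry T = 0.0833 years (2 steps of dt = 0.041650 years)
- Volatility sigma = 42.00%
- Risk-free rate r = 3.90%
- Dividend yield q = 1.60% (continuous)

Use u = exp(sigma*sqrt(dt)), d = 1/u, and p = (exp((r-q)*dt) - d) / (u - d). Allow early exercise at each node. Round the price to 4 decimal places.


dt = T/N = 0.041650
u = exp(sigma*sqrt(dt)) = 1.089496; d = 1/u = 0.917856
p = (exp((r-q)*dt) - d) / (u - d) = 0.484168
Discount per step: exp(-r*dt) = 0.998377
Stock lattice S(k, i) with i counting down-moves:
  k=0: S(0,0) = 0.9800
  k=1: S(1,0) = 1.0677; S(1,1) = 0.8995
  k=2: S(2,0) = 1.1633; S(2,1) = 0.9800; S(2,2) = 0.8256
Terminal payoffs V(N, i) = max(K - S_T, 0):
  V(2,0) = 0.000000; V(2,1) = 0.110000; V(2,2) = 0.264390
Backward induction: V(k, i) = exp(-r*dt) * [p * V(k+1, i) + (1-p) * V(k+1, i+1)]; then take max(V_cont, immediate exercise) for American.
  V(1,0) = exp(-r*dt) * [p*0.000000 + (1-p)*0.110000] = 0.056649; exercise = 0.022294; V(1,0) = max -> 0.056649
  V(1,1) = exp(-r*dt) * [p*0.110000 + (1-p)*0.264390] = 0.189331; exercise = 0.190501; V(1,1) = max -> 0.190501
  V(0,0) = exp(-r*dt) * [p*0.056649 + (1-p)*0.190501] = 0.125490; exercise = 0.110000; V(0,0) = max -> 0.125490

Answer: Price = V(0,0) = 0.1255


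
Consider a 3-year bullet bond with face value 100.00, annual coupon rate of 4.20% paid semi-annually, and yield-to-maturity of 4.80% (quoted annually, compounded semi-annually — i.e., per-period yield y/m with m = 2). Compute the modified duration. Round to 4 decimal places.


Coupon per period c = face * coupon_rate / m = 2.100000
Periods per year m = 2; per-period yield y/m = 0.024000
Number of cashflows N = 6
Cashflows (t years, CF_t, discount factor 1/(1+y/m)^(m*t), PV):
  t = 0.5000: CF_t = 2.100000, DF = 0.976562, PV = 2.050781
  t = 1.0000: CF_t = 2.100000, DF = 0.953674, PV = 2.002716
  t = 1.5000: CF_t = 2.100000, DF = 0.931323, PV = 1.955777
  t = 2.0000: CF_t = 2.100000, DF = 0.909495, PV = 1.909939
  t = 2.5000: CF_t = 2.100000, DF = 0.888178, PV = 1.865175
  t = 3.0000: CF_t = 102.100000, DF = 0.867362, PV = 88.557633
Price P = sum_t PV_t = 98.342022
First compute Macaulay numerator sum_t t * PV_t:
  t * PV_t at t = 0.5000: 1.025391
  t * PV_t at t = 1.0000: 2.002716
  t * PV_t at t = 1.5000: 2.933666
  t * PV_t at t = 2.0000: 3.819878
  t * PV_t at t = 2.5000: 4.662937
  t * PV_t at t = 3.0000: 265.672900
Macaulay duration D = 280.117488 / 98.342022 = 2.848401
Modified duration = D / (1 + y/m) = 2.848401 / (1 + 0.024000) = 2.781641

Answer: Modified duration = 2.7816


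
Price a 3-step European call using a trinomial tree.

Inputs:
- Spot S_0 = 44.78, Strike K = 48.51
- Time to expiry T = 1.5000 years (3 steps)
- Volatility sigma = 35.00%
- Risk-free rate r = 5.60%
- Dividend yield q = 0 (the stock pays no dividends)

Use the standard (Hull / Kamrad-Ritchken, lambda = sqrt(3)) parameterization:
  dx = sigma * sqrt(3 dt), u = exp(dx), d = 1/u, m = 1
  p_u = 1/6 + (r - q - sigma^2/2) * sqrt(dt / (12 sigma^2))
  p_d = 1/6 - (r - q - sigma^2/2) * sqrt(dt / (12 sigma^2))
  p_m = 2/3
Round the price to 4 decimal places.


dt = T/N = 0.500000; dx = sigma*sqrt(3*dt) = 0.428661
u = exp(dx) = 1.535200; d = 1/u = 0.651381
p_u = 0.163605, p_m = 0.666667, p_d = 0.169729
Discount per step: exp(-r*dt) = 0.972388
Stock lattice S(k, j) with j the centered position index:
  k=0: S(0,+0) = 44.7800
  k=1: S(1,-1) = 29.1688; S(1,+0) = 44.7800; S(1,+1) = 68.7463
  k=2: S(2,-2) = 19.0000; S(2,-1) = 29.1688; S(2,+0) = 44.7800; S(2,+1) = 68.7463; S(2,+2) = 105.5393
  k=3: S(3,-3) = 12.3763; S(3,-2) = 19.0000; S(3,-1) = 29.1688; S(3,+0) = 44.7800; S(3,+1) = 68.7463; S(3,+2) = 105.5393; S(3,+3) = 162.0239
Terminal payoffs V(N, j) = max(S_T - K, 0):
  V(3,-3) = 0.000000; V(3,-2) = 0.000000; V(3,-1) = 0.000000; V(3,+0) = 0.000000; V(3,+1) = 20.236259; V(3,+2) = 57.029261; V(3,+3) = 113.513879
Backward induction: V(k, j) = exp(-r*dt) * [p_u * V(k+1, j+1) + p_m * V(k+1, j) + p_d * V(k+1, j-1)]
  V(2,-2) = exp(-r*dt) * [p_u*0.000000 + p_m*0.000000 + p_d*0.000000] = 0.000000
  V(2,-1) = exp(-r*dt) * [p_u*0.000000 + p_m*0.000000 + p_d*0.000000] = 0.000000
  V(2,+0) = exp(-r*dt) * [p_u*20.236259 + p_m*0.000000 + p_d*0.000000] = 3.219334
  V(2,+1) = exp(-r*dt) * [p_u*57.029261 + p_m*20.236259 + p_d*0.000000] = 22.190972
  V(2,+2) = exp(-r*dt) * [p_u*113.513879 + p_m*57.029261 + p_d*20.236259] = 58.368189
  V(1,-1) = exp(-r*dt) * [p_u*3.219334 + p_m*0.000000 + p_d*0.000000] = 0.512155
  V(1,+0) = exp(-r*dt) * [p_u*22.190972 + p_m*3.219334 + p_d*0.000000] = 5.617266
  V(1,+1) = exp(-r*dt) * [p_u*58.368189 + p_m*22.190972 + p_d*3.219334] = 24.202465
  V(0,+0) = exp(-r*dt) * [p_u*24.202465 + p_m*5.617266 + p_d*0.512155] = 7.576277

Answer: Price = V(0,0) = 7.5763


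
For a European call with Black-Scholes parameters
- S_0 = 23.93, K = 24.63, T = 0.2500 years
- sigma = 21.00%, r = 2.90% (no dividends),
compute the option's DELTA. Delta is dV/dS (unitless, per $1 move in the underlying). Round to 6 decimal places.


d1 = -0.1530458115; d2 = -0.2580458115
phi(d1) = 0.3942973167; exp(-qT) = 1.0000000000; exp(-rT) = 0.9927762179
N(d1) = 0.4391810742
Delta = exp(-qT) * N(d1) = 1.0000000000 * 0.4391810742 = 0.439181

Answer: Delta = 0.439181


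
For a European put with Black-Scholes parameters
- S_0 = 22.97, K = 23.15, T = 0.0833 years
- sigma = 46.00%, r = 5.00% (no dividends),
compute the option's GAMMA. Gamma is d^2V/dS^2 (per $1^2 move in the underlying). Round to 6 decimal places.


Answer: Gamma = 0.130719

Derivation:
d1 = 0.0389591766; d2 = -0.0938048245
phi(d1) = 0.3986396345; exp(-qT) = 1.0000000000; exp(-rT) = 0.9958436616
Gamma = exp(-qT) * phi(d1) / (S * sigma * sqrt(T)) = 1.0000000000 * 0.3986396345 / (22.9700 * 0.4600 * 0.2886173938) = 0.130719


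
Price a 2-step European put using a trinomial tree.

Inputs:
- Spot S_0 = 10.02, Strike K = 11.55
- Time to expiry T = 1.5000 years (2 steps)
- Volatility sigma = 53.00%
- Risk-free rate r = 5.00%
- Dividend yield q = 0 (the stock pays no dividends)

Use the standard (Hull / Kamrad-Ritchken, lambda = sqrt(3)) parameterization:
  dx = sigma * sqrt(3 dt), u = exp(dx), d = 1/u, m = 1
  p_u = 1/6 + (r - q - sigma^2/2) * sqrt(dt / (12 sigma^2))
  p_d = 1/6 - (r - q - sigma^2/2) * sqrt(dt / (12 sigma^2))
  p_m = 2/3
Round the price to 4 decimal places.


Answer: Price = V(0,0) = 2.9101

Derivation:
dt = T/N = 0.750000; dx = sigma*sqrt(3*dt) = 0.795000
u = exp(dx) = 2.214441; d = 1/u = 0.451581
p_u = 0.124002, p_m = 0.666667, p_d = 0.209332
Discount per step: exp(-r*dt) = 0.963194
Stock lattice S(k, j) with j the centered position index:
  k=0: S(0,+0) = 10.0200
  k=1: S(1,-1) = 4.5248; S(1,+0) = 10.0200; S(1,+1) = 22.1887
  k=2: S(2,-2) = 2.0433; S(2,-1) = 4.5248; S(2,+0) = 10.0200; S(2,+1) = 22.1887; S(2,+2) = 49.1356
Terminal payoffs V(N, j) = max(K - S_T, 0):
  V(2,-2) = 9.506665; V(2,-1) = 7.025156; V(2,+0) = 1.530000; V(2,+1) = 0.000000; V(2,+2) = 0.000000
Backward induction: V(k, j) = exp(-r*dt) * [p_u * V(k+1, j+1) + p_m * V(k+1, j) + p_d * V(k+1, j-1)]
  V(1,-1) = exp(-r*dt) * [p_u*1.530000 + p_m*7.025156 + p_d*9.506665] = 6.610602
  V(1,+0) = exp(-r*dt) * [p_u*0.000000 + p_m*1.530000 + p_d*7.025156] = 2.398921
  V(1,+1) = exp(-r*dt) * [p_u*0.000000 + p_m*0.000000 + p_d*1.530000] = 0.308490
  V(0,+0) = exp(-r*dt) * [p_u*0.308490 + p_m*2.398921 + p_d*6.610602] = 2.910140


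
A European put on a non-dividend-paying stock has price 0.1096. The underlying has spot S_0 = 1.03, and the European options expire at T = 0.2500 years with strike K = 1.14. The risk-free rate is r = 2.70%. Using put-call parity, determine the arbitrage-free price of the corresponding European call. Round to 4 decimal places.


Answer: Call price = 0.0073

Derivation:
Put-call parity: C - P = S_0 * exp(-qT) - K * exp(-rT).
S_0 * exp(-qT) = 1.0300 * 1.00000000 = 1.03000000
K * exp(-rT) = 1.1400 * 0.99327273 = 1.13233091
C = P + S*exp(-qT) - K*exp(-rT)
C = 0.1096 + 1.03000000 - 1.13233091 = 0.0073


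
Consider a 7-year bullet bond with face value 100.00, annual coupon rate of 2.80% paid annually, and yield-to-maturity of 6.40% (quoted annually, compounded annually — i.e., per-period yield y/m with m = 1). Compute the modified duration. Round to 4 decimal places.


Coupon per period c = face * coupon_rate / m = 2.800000
Periods per year m = 1; per-period yield y/m = 0.064000
Number of cashflows N = 7
Cashflows (t years, CF_t, discount factor 1/(1+y/m)^(m*t), PV):
  t = 1.0000: CF_t = 2.800000, DF = 0.939850, PV = 2.631579
  t = 2.0000: CF_t = 2.800000, DF = 0.883317, PV = 2.473288
  t = 3.0000: CF_t = 2.800000, DF = 0.830185, PV = 2.324519
  t = 4.0000: CF_t = 2.800000, DF = 0.780249, PV = 2.184699
  t = 5.0000: CF_t = 2.800000, DF = 0.733317, PV = 2.053288
  t = 6.0000: CF_t = 2.800000, DF = 0.689208, PV = 1.929782
  t = 7.0000: CF_t = 102.800000, DF = 0.647752, PV = 66.588881
Price P = sum_t PV_t = 80.186037
First compute Macaulay numerator sum_t t * PV_t:
  t * PV_t at t = 1.0000: 2.631579
  t * PV_t at t = 2.0000: 4.946577
  t * PV_t at t = 3.0000: 6.973558
  t * PV_t at t = 4.0000: 8.738794
  t * PV_t at t = 5.0000: 10.266441
  t * PV_t at t = 6.0000: 11.578692
  t * PV_t at t = 7.0000: 466.122169
Macaulay duration D = 511.257810 / 80.186037 = 6.375896
Modified duration = D / (1 + y/m) = 6.375896 / (1 + 0.064000) = 5.992383

Answer: Modified duration = 5.9924


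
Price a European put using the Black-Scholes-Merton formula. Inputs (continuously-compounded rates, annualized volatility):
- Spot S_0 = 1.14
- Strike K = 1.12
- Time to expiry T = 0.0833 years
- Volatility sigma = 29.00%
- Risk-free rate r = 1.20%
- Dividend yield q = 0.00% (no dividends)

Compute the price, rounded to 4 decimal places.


Answer: Price = 0.0281

Derivation:
d1 = (ln(S/K) + (r - q + 0.5*sigma^2) * T) / (sigma * sqrt(T)) = 0.26525921
d2 = d1 - sigma * sqrt(T) = 0.18156016
exp(-rT) = 0.99900090; exp(-qT) = 1.00000000
P = K * exp(-rT) * N(-d2) - S_0 * exp(-qT) * N(-d1)
N(-d1) = 0.39540489; N(-d2) = 0.42796396
P = 1.1200 * 0.99900090 * 0.42796396 - 1.1400 * 1.00000000 * 0.39540489 = 0.0281


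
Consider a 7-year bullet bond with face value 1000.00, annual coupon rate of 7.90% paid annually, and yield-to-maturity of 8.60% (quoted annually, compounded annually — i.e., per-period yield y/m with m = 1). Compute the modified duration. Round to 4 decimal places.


Answer: Modified duration = 5.1649

Derivation:
Coupon per period c = face * coupon_rate / m = 79.000000
Periods per year m = 1; per-period yield y/m = 0.086000
Number of cashflows N = 7
Cashflows (t years, CF_t, discount factor 1/(1+y/m)^(m*t), PV):
  t = 1.0000: CF_t = 79.000000, DF = 0.920810, PV = 72.744015
  t = 2.0000: CF_t = 79.000000, DF = 0.847892, PV = 66.983439
  t = 3.0000: CF_t = 79.000000, DF = 0.780747, PV = 61.679041
  t = 4.0000: CF_t = 79.000000, DF = 0.718920, PV = 56.794697
  t = 5.0000: CF_t = 79.000000, DF = 0.661989, PV = 52.297143
  t = 6.0000: CF_t = 79.000000, DF = 0.609566, PV = 48.155749
  t = 7.0000: CF_t = 1079.000000, DF = 0.561295, PV = 605.637374
Price P = sum_t PV_t = 964.291459
First compute Macaulay numerator sum_t t * PV_t:
  t * PV_t at t = 1.0000: 72.744015
  t * PV_t at t = 2.0000: 133.966878
  t * PV_t at t = 3.0000: 185.037124
  t * PV_t at t = 4.0000: 227.178790
  t * PV_t at t = 5.0000: 261.485716
  t * PV_t at t = 6.0000: 288.934492
  t * PV_t at t = 7.0000: 4239.461620
Macaulay duration D = 5408.808635 / 964.291459 = 5.609101
Modified duration = D / (1 + y/m) = 5.609101 / (1 + 0.086000) = 5.164918


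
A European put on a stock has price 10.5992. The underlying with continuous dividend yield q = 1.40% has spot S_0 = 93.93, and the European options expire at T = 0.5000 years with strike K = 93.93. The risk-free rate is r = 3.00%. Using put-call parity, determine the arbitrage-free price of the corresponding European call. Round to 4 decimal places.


Answer: Call price = 11.3424

Derivation:
Put-call parity: C - P = S_0 * exp(-qT) - K * exp(-rT).
S_0 * exp(-qT) = 93.9300 * 0.99302444 = 93.27478592
K * exp(-rT) = 93.9300 * 0.98511194 = 92.53156449
C = P + S*exp(-qT) - K*exp(-rT)
C = 10.5992 + 93.27478592 - 92.53156449 = 11.3424


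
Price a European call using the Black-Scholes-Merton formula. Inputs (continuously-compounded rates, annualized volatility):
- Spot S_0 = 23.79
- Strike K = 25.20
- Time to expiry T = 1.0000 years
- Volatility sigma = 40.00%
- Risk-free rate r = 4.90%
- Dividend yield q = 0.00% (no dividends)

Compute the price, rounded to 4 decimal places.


d1 = (ln(S/K) + (r - q + 0.5*sigma^2) * T) / (sigma * sqrt(T)) = 0.17855332
d2 = d1 - sigma * sqrt(T) = -0.22144668
exp(-rT) = 0.95218113; exp(-qT) = 1.00000000
C = S_0 * exp(-qT) * N(d1) - K * exp(-rT) * N(d2)
N(d1) = 0.57085578; N(d2) = 0.41237233
C = 23.7900 * 1.00000000 * 0.57085578 - 25.2000 * 0.95218113 * 0.41237233 = 3.6858

Answer: Price = 3.6858


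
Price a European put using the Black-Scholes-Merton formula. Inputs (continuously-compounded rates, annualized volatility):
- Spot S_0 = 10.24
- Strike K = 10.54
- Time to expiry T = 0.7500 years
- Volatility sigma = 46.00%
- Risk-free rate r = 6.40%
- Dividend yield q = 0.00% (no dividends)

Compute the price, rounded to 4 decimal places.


Answer: Price = 1.5062

Derivation:
d1 = (ln(S/K) + (r - q + 0.5*sigma^2) * T) / (sigma * sqrt(T)) = 0.24719145
d2 = d1 - sigma * sqrt(T) = -0.15118023
exp(-rT) = 0.95313379; exp(-qT) = 1.00000000
P = K * exp(-rT) * N(-d2) - S_0 * exp(-qT) * N(-d1)
N(-d1) = 0.40238003; N(-d2) = 0.56008323
P = 10.5400 * 0.95313379 * 0.56008323 - 10.2400 * 1.00000000 * 0.40238003 = 1.5062


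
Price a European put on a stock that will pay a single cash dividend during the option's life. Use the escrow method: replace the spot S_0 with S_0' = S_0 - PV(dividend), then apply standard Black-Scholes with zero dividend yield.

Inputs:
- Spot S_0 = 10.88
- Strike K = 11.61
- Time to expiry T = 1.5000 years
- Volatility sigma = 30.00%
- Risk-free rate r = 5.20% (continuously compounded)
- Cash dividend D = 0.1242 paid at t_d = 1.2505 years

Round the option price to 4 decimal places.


PV(D) = D * exp(-r * t_d) = 0.1242 * 0.93704310 = 0.11638075
S_0' = S_0 - PV(D) = 10.8800 - 0.11638075 = 10.76361925
d1 = (ln(S_0'/K) + (r + sigma^2/2)*T) / (sigma*sqrt(T)) = 0.18998532
d2 = d1 - sigma*sqrt(T) = -0.17743814
exp(-rT) = 0.92496443
N(-d1) = 0.42466032; N(-d2) = 0.57041788
P = K * exp(-rT) * N(-d2) - S_0' * N(-d1) = 11.6100 * 0.92496443 * 0.57041788 - 10.76361925 * 0.42466032 = 1.5547

Answer: Price = 1.5547


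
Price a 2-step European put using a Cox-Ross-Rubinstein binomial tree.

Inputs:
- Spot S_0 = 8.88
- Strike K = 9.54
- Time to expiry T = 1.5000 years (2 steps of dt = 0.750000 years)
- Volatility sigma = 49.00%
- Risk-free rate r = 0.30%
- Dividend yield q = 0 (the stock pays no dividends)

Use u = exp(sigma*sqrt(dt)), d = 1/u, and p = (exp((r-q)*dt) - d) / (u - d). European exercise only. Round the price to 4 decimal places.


dt = T/N = 0.750000
u = exp(sigma*sqrt(dt)) = 1.528600; d = 1/u = 0.654193
p = (exp((r-q)*dt) - d) / (u - d) = 0.398052
Discount per step: exp(-r*dt) = 0.997753
Stock lattice S(k, i) with i counting down-moves:
  k=0: S(0,0) = 8.8800
  k=1: S(1,0) = 13.5740; S(1,1) = 5.8092
  k=2: S(2,0) = 20.7492; S(2,1) = 8.8800; S(2,2) = 3.8004
Terminal payoffs V(N, i) = max(K - S_T, 0):
  V(2,0) = 0.000000; V(2,1) = 0.660000; V(2,2) = 5.739637
Backward induction: V(k, i) = exp(-r*dt) * [p * V(k+1, i) + (1-p) * V(k+1, i+1)].
  V(1,0) = exp(-r*dt) * [p*0.000000 + (1-p)*0.660000] = 0.396393
  V(1,1) = exp(-r*dt) * [p*0.660000 + (1-p)*5.739637] = 3.709323
  V(0,0) = exp(-r*dt) * [p*0.396393 + (1-p)*3.709323] = 2.385232

Answer: Price = V(0,0) = 2.3852


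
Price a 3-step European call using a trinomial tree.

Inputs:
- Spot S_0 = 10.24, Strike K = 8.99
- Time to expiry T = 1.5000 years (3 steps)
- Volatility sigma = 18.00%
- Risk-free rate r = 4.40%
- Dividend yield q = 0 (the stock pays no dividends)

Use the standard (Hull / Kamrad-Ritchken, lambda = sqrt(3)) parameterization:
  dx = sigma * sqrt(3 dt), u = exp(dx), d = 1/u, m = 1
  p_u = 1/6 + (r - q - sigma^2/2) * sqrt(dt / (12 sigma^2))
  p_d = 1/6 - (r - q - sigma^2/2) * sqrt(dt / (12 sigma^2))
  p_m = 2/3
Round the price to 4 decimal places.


dt = T/N = 0.500000; dx = sigma*sqrt(3*dt) = 0.220454
u = exp(dx) = 1.246643; d = 1/u = 0.802154
p_u = 0.198193, p_m = 0.666667, p_d = 0.135141
Discount per step: exp(-r*dt) = 0.978240
Stock lattice S(k, j) with j the centered position index:
  k=0: S(0,+0) = 10.2400
  k=1: S(1,-1) = 8.2141; S(1,+0) = 10.2400; S(1,+1) = 12.7656
  k=2: S(2,-2) = 6.5889; S(2,-1) = 8.2141; S(2,+0) = 10.2400; S(2,+1) = 12.7656; S(2,+2) = 15.9142
  k=3: S(3,-3) = 5.2854; S(3,-2) = 6.5889; S(3,-1) = 8.2141; S(3,+0) = 10.2400; S(3,+1) = 12.7656; S(3,+2) = 15.9142; S(3,+3) = 19.8393
Terminal payoffs V(N, j) = max(S_T - K, 0):
  V(3,-3) = 0.000000; V(3,-2) = 0.000000; V(3,-1) = 0.000000; V(3,+0) = 1.250000; V(3,+1) = 3.775621; V(3,+2) = 6.924168; V(3,+3) = 10.849281
Backward induction: V(k, j) = exp(-r*dt) * [p_u * V(k+1, j+1) + p_m * V(k+1, j) + p_d * V(k+1, j-1)]
  V(2,-2) = exp(-r*dt) * [p_u*0.000000 + p_m*0.000000 + p_d*0.000000] = 0.000000
  V(2,-1) = exp(-r*dt) * [p_u*1.250000 + p_m*0.000000 + p_d*0.000000] = 0.242350
  V(2,+0) = exp(-r*dt) * [p_u*3.775621 + p_m*1.250000 + p_d*0.000000] = 1.547217
  V(2,+1) = exp(-r*dt) * [p_u*6.924168 + p_m*3.775621 + p_d*1.250000] = 3.970017
  V(2,+2) = exp(-r*dt) * [p_u*10.849281 + p_m*6.924168 + p_d*3.775621] = 7.118262
  V(1,-1) = exp(-r*dt) * [p_u*1.547217 + p_m*0.242350 + p_d*0.000000] = 0.458025
  V(1,+0) = exp(-r*dt) * [p_u*3.970017 + p_m*1.547217 + p_d*0.242350] = 1.810778
  V(1,+1) = exp(-r*dt) * [p_u*7.118262 + p_m*3.970017 + p_d*1.547217] = 4.173717
  V(0,+0) = exp(-r*dt) * [p_u*4.173717 + p_m*1.810778 + p_d*0.458025] = 2.050668

Answer: Price = V(0,0) = 2.0507


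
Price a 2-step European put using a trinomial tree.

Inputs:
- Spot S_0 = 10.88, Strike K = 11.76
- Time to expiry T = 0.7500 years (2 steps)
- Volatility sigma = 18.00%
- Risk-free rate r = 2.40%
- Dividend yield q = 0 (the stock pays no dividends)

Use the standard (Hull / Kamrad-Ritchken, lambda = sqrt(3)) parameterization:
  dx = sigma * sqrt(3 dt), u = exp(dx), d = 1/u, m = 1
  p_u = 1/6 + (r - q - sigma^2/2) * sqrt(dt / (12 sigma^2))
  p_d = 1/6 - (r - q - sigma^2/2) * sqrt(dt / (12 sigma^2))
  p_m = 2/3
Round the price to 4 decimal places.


Answer: Price = V(0,0) = 1.1166

Derivation:
dt = T/N = 0.375000; dx = sigma*sqrt(3*dt) = 0.190919
u = exp(dx) = 1.210361; d = 1/u = 0.826200
p_u = 0.174327, p_m = 0.666667, p_d = 0.159006
Discount per step: exp(-r*dt) = 0.991040
Stock lattice S(k, j) with j the centered position index:
  k=0: S(0,+0) = 10.8800
  k=1: S(1,-1) = 8.9891; S(1,+0) = 10.8800; S(1,+1) = 13.1687
  k=2: S(2,-2) = 7.4268; S(2,-1) = 8.9891; S(2,+0) = 10.8800; S(2,+1) = 13.1687; S(2,+2) = 15.9389
Terminal payoffs V(N, j) = max(K - S_T, 0):
  V(2,-2) = 4.333248; V(2,-1) = 2.770948; V(2,+0) = 0.880000; V(2,+1) = 0.000000; V(2,+2) = 0.000000
Backward induction: V(k, j) = exp(-r*dt) * [p_u * V(k+1, j+1) + p_m * V(k+1, j) + p_d * V(k+1, j-1)]
  V(1,-1) = exp(-r*dt) * [p_u*0.880000 + p_m*2.770948 + p_d*4.333248] = 2.665621
  V(1,+0) = exp(-r*dt) * [p_u*0.000000 + p_m*0.880000 + p_d*2.770948] = 1.018061
  V(1,+1) = exp(-r*dt) * [p_u*0.000000 + p_m*0.000000 + p_d*0.880000] = 0.138672
  V(0,+0) = exp(-r*dt) * [p_u*0.138672 + p_m*1.018061 + p_d*2.665621] = 1.116637


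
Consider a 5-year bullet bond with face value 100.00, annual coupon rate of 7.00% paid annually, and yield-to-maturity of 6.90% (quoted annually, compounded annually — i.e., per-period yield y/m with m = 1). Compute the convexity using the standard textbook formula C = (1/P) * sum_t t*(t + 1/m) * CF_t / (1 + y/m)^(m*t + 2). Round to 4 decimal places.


Coupon per period c = face * coupon_rate / m = 7.000000
Periods per year m = 1; per-period yield y/m = 0.069000
Number of cashflows N = 5
Cashflows (t years, CF_t, discount factor 1/(1+y/m)^(m*t), PV):
  t = 1.0000: CF_t = 7.000000, DF = 0.935454, PV = 6.548176
  t = 2.0000: CF_t = 7.000000, DF = 0.875074, PV = 6.125515
  t = 3.0000: CF_t = 7.000000, DF = 0.818591, PV = 5.730136
  t = 4.0000: CF_t = 7.000000, DF = 0.765754, PV = 5.360277
  t = 5.0000: CF_t = 107.000000, DF = 0.716327, PV = 76.647016
Price P = sum_t PV_t = 100.411120
Convexity numerator sum_t t*(t + 1/m) * CF_t / (1+y/m)^(m*t + 2):
  t = 1.0000: term = 11.460272
  t = 2.0000: term = 32.161661
  t = 3.0000: term = 60.171489
  t = 4.0000: term = 93.812736
  t = 5.0000: term = 2012.153442
Convexity = (1/P) * sum = 2209.759601 / 100.411120 = 22.007120

Answer: Convexity = 22.0071


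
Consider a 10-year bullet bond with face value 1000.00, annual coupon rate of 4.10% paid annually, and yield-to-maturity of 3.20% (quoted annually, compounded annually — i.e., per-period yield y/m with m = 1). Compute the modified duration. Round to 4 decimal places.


Coupon per period c = face * coupon_rate / m = 41.000000
Periods per year m = 1; per-period yield y/m = 0.032000
Number of cashflows N = 10
Cashflows (t years, CF_t, discount factor 1/(1+y/m)^(m*t), PV):
  t = 1.0000: CF_t = 41.000000, DF = 0.968992, PV = 39.728682
  t = 2.0000: CF_t = 41.000000, DF = 0.938946, PV = 38.496785
  t = 3.0000: CF_t = 41.000000, DF = 0.909831, PV = 37.303086
  t = 4.0000: CF_t = 41.000000, DF = 0.881620, PV = 36.146401
  t = 5.0000: CF_t = 41.000000, DF = 0.854283, PV = 35.025583
  t = 6.0000: CF_t = 41.000000, DF = 0.827793, PV = 33.939518
  t = 7.0000: CF_t = 41.000000, DF = 0.802125, PV = 32.887130
  t = 8.0000: CF_t = 41.000000, DF = 0.777253, PV = 31.867374
  t = 9.0000: CF_t = 41.000000, DF = 0.753152, PV = 30.879238
  t = 10.0000: CF_t = 1041.000000, DF = 0.729799, PV = 759.720345
Price P = sum_t PV_t = 1075.994143
First compute Macaulay numerator sum_t t * PV_t:
  t * PV_t at t = 1.0000: 39.728682
  t * PV_t at t = 2.0000: 76.993570
  t * PV_t at t = 3.0000: 111.909259
  t * PV_t at t = 4.0000: 144.585606
  t * PV_t at t = 5.0000: 175.127914
  t * PV_t at t = 6.0000: 203.637109
  t * PV_t at t = 7.0000: 230.209910
  t * PV_t at t = 8.0000: 254.938993
  t * PV_t at t = 9.0000: 277.913146
  t * PV_t at t = 10.0000: 7597.203447
Macaulay duration D = 9112.247636 / 1075.994143 = 8.468678
Modified duration = D / (1 + y/m) = 8.468678 / (1 + 0.032000) = 8.206083

Answer: Modified duration = 8.2061


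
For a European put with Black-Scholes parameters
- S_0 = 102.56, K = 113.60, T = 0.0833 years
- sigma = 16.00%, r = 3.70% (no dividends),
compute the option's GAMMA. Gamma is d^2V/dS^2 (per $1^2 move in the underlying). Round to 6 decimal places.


d1 = -2.1240744499; d2 = -2.1702532330
phi(d1) = 0.0418031047; exp(-qT) = 1.0000000000; exp(-rT) = 0.9969226448
Gamma = exp(-qT) * phi(d1) / (S * sigma * sqrt(T)) = 1.0000000000 * 0.0418031047 / (102.5600 * 0.1600 * 0.2886173938) = 0.008826

Answer: Gamma = 0.008826


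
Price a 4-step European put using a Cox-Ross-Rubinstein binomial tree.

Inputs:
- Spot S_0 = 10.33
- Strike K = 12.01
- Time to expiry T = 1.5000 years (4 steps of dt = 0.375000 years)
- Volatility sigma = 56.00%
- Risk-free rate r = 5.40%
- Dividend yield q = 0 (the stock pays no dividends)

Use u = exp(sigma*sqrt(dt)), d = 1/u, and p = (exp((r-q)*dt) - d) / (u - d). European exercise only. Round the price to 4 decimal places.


dt = T/N = 0.375000
u = exp(sigma*sqrt(dt)) = 1.409068; d = 1/u = 0.709689
p = (exp((r-q)*dt) - d) / (u - d) = 0.444348
Discount per step: exp(-r*dt) = 0.979954
Stock lattice S(k, i) with i counting down-moves:
  k=0: S(0,0) = 10.3300
  k=1: S(1,0) = 14.5557; S(1,1) = 7.3311
  k=2: S(2,0) = 20.5099; S(2,1) = 10.3300; S(2,2) = 5.2028
  k=3: S(3,0) = 28.8999; S(3,1) = 14.5557; S(3,2) = 7.3311; S(3,3) = 3.6924
  k=4: S(4,0) = 40.7219; S(4,1) = 20.5099; S(4,2) = 10.3300; S(4,3) = 5.2028; S(4,4) = 2.6204
Terminal payoffs V(N, i) = max(K - S_T, 0):
  V(4,0) = 0.000000; V(4,1) = 0.000000; V(4,2) = 1.680000; V(4,3) = 6.807209; V(4,4) = 9.389571
Backward induction: V(k, i) = exp(-r*dt) * [p * V(k+1, i) + (1-p) * V(k+1, i+1)].
  V(3,0) = exp(-r*dt) * [p*0.000000 + (1-p)*0.000000] = 0.000000
  V(3,1) = exp(-r*dt) * [p*0.000000 + (1-p)*1.680000] = 0.914783
  V(3,2) = exp(-r*dt) * [p*1.680000 + (1-p)*6.807209] = 4.438157
  V(3,3) = exp(-r*dt) * [p*6.807209 + (1-p)*9.389571] = 8.076881
  V(2,0) = exp(-r*dt) * [p*0.000000 + (1-p)*0.914783] = 0.498112
  V(2,1) = exp(-r*dt) * [p*0.914783 + (1-p)*4.438157] = 2.814970
  V(2,2) = exp(-r*dt) * [p*4.438157 + (1-p)*8.076881] = 6.330522
  V(1,0) = exp(-r*dt) * [p*0.498112 + (1-p)*2.814970] = 1.749687
  V(1,1) = exp(-r*dt) * [p*2.814970 + (1-p)*6.330522] = 4.672806
  V(0,0) = exp(-r*dt) * [p*1.749687 + (1-p)*4.672806] = 3.306290

Answer: Price = V(0,0) = 3.3063


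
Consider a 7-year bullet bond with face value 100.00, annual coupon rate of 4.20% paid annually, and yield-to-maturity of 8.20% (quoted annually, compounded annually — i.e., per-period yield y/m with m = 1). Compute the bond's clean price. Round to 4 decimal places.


Answer: Price = 79.3162

Derivation:
Coupon per period c = face * coupon_rate / m = 4.200000
Periods per year m = 1; per-period yield y/m = 0.082000
Number of cashflows N = 7
Cashflows (t years, CF_t, discount factor 1/(1+y/m)^(m*t), PV):
  t = 1.0000: CF_t = 4.200000, DF = 0.924214, PV = 3.881701
  t = 2.0000: CF_t = 4.200000, DF = 0.854172, PV = 3.587524
  t = 3.0000: CF_t = 4.200000, DF = 0.789438, PV = 3.315641
  t = 4.0000: CF_t = 4.200000, DF = 0.729610, PV = 3.064363
  t = 5.0000: CF_t = 4.200000, DF = 0.674316, PV = 2.832129
  t = 6.0000: CF_t = 4.200000, DF = 0.623213, PV = 2.617494
  t = 7.0000: CF_t = 104.200000, DF = 0.575982, PV = 60.017361
Price P = sum_t PV_t = 79.316212


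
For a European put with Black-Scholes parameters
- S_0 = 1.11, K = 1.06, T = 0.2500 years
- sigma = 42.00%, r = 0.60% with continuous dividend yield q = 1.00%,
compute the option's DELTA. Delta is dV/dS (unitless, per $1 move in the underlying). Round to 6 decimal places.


Answer: Delta = -0.373655

Derivation:
d1 = 0.3197195581; d2 = 0.1097195581
phi(d1) = 0.3790645275; exp(-qT) = 0.9975031224; exp(-rT) = 0.9985011244
N(-d1) = 0.3745904661
Delta = -exp(-qT) * N(-d1) = -0.9975031224 * 0.3745904661 = -0.373655


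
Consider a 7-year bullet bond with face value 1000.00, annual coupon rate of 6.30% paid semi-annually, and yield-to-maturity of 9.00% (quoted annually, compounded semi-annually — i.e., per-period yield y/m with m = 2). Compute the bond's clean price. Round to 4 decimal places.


Answer: Price = 861.9919

Derivation:
Coupon per period c = face * coupon_rate / m = 31.500000
Periods per year m = 2; per-period yield y/m = 0.045000
Number of cashflows N = 14
Cashflows (t years, CF_t, discount factor 1/(1+y/m)^(m*t), PV):
  t = 0.5000: CF_t = 31.500000, DF = 0.956938, PV = 30.143541
  t = 1.0000: CF_t = 31.500000, DF = 0.915730, PV = 28.845493
  t = 1.5000: CF_t = 31.500000, DF = 0.876297, PV = 27.603343
  t = 2.0000: CF_t = 31.500000, DF = 0.838561, PV = 26.414682
  t = 2.5000: CF_t = 31.500000, DF = 0.802451, PV = 25.277208
  t = 3.0000: CF_t = 31.500000, DF = 0.767896, PV = 24.188716
  t = 3.5000: CF_t = 31.500000, DF = 0.734828, PV = 23.147096
  t = 4.0000: CF_t = 31.500000, DF = 0.703185, PV = 22.150331
  t = 4.5000: CF_t = 31.500000, DF = 0.672904, PV = 21.196489
  t = 5.0000: CF_t = 31.500000, DF = 0.643928, PV = 20.283722
  t = 5.5000: CF_t = 31.500000, DF = 0.616199, PV = 19.410260
  t = 6.0000: CF_t = 31.500000, DF = 0.589664, PV = 18.574412
  t = 6.5000: CF_t = 31.500000, DF = 0.564272, PV = 17.774557
  t = 7.0000: CF_t = 1031.500000, DF = 0.539973, PV = 556.982007
Price P = sum_t PV_t = 861.991859


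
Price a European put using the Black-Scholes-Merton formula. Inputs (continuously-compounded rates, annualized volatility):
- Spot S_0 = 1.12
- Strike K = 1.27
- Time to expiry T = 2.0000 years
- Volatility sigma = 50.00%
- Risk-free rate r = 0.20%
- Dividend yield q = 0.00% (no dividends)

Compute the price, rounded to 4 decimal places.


Answer: Price = 0.4066

Derivation:
d1 = (ln(S/K) + (r - q + 0.5*sigma^2) * T) / (sigma * sqrt(T)) = 0.18146027
d2 = d1 - sigma * sqrt(T) = -0.52564651
exp(-rT) = 0.99600799; exp(-qT) = 1.00000000
P = K * exp(-rT) * N(-d2) - S_0 * exp(-qT) * N(-d1)
N(-d1) = 0.42800316; N(-d2) = 0.70043308
P = 1.2700 * 0.99600799 * 0.70043308 - 1.1200 * 1.00000000 * 0.42800316 = 0.4066


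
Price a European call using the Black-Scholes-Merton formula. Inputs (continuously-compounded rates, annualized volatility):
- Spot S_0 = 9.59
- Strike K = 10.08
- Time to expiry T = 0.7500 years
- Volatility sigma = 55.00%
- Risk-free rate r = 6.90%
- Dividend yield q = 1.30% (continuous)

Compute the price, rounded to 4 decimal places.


d1 = (ln(S/K) + (r - q + 0.5*sigma^2) * T) / (sigma * sqrt(T)) = 0.22171327
d2 = d1 - sigma * sqrt(T) = -0.25460071
exp(-rT) = 0.94956623; exp(-qT) = 0.99029738
C = S_0 * exp(-qT) * N(d1) - K * exp(-rT) * N(d2)
N(d1) = 0.58773145; N(d2) = 0.39951576
C = 9.5900 * 0.99029738 * 0.58773145 - 10.0800 * 0.94956623 * 0.39951576 = 1.7576

Answer: Price = 1.7576


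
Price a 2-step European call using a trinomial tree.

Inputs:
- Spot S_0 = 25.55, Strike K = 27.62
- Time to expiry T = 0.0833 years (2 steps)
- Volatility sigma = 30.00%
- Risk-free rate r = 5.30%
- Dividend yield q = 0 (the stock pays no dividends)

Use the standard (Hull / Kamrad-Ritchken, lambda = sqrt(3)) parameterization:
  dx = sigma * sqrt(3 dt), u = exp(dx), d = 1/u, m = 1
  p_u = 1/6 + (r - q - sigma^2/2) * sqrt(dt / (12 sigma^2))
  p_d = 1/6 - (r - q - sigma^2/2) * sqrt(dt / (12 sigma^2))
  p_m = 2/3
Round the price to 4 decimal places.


dt = T/N = 0.041650; dx = sigma*sqrt(3*dt) = 0.106045
u = exp(dx) = 1.111872; d = 1/u = 0.899384
p_u = 0.168238, p_m = 0.666667, p_d = 0.165096
Discount per step: exp(-r*dt) = 0.997795
Stock lattice S(k, j) with j the centered position index:
  k=0: S(0,+0) = 25.5500
  k=1: S(1,-1) = 22.9793; S(1,+0) = 25.5500; S(1,+1) = 28.4083
  k=2: S(2,-2) = 20.6672; S(2,-1) = 22.9793; S(2,+0) = 25.5500; S(2,+1) = 28.4083; S(2,+2) = 31.5864
Terminal payoffs V(N, j) = max(S_T - K, 0):
  V(2,-2) = 0.000000; V(2,-1) = 0.000000; V(2,+0) = 0.000000; V(2,+1) = 0.788322; V(2,+2) = 3.966409
Backward induction: V(k, j) = exp(-r*dt) * [p_u * V(k+1, j+1) + p_m * V(k+1, j) + p_d * V(k+1, j-1)]
  V(1,-1) = exp(-r*dt) * [p_u*0.000000 + p_m*0.000000 + p_d*0.000000] = 0.000000
  V(1,+0) = exp(-r*dt) * [p_u*0.788322 + p_m*0.000000 + p_d*0.000000] = 0.132333
  V(1,+1) = exp(-r*dt) * [p_u*3.966409 + p_m*0.788322 + p_d*0.000000] = 1.190217
  V(0,+0) = exp(-r*dt) * [p_u*1.190217 + p_m*0.132333 + p_d*0.000000] = 0.287825

Answer: Price = V(0,0) = 0.2878


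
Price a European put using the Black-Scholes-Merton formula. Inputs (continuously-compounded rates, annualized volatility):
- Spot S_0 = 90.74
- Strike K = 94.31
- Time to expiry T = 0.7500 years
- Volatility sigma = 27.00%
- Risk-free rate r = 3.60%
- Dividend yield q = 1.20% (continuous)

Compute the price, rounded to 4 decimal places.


d1 = (ln(S/K) + (r - q + 0.5*sigma^2) * T) / (sigma * sqrt(T)) = 0.02886129
d2 = d1 - sigma * sqrt(T) = -0.20496557
exp(-rT) = 0.97336124; exp(-qT) = 0.99104038
P = K * exp(-rT) * N(-d2) - S_0 * exp(-qT) * N(-d1)
N(-d1) = 0.48848761; N(-d2) = 0.58120049
P = 94.3100 * 0.97336124 * 0.58120049 - 90.7400 * 0.99104038 * 0.48848761 = 9.4246

Answer: Price = 9.4246


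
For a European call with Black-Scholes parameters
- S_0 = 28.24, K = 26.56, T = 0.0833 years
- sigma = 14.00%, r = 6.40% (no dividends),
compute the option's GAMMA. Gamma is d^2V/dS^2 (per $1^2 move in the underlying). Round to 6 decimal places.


d1 = 1.6700465606; d2 = 1.6296401255
phi(d1) = 0.0989177789; exp(-qT) = 1.0000000000; exp(-rT) = 0.9946829856
Gamma = exp(-qT) * phi(d1) / (S * sigma * sqrt(T)) = 1.0000000000 * 0.0989177789 / (28.2400 * 0.1400 * 0.2886173938) = 0.086688

Answer: Gamma = 0.086688


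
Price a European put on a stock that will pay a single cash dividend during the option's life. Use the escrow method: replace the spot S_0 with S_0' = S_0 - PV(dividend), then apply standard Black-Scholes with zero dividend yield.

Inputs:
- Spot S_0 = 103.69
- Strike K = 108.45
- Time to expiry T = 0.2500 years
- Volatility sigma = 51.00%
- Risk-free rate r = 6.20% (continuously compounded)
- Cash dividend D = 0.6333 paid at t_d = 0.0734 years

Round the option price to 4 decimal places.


Answer: Price = 12.6083

Derivation:
PV(D) = D * exp(-r * t_d) = 0.6333 * 0.99545954 = 0.63042453
S_0' = S_0 - PV(D) = 103.6900 - 0.63042453 = 103.05957547
d1 = (ln(S_0'/K) + (r + sigma^2/2)*T) / (sigma*sqrt(T)) = -0.01164515
d2 = d1 - sigma*sqrt(T) = -0.26664515
exp(-rT) = 0.98461951
N(-d1) = 0.50464564; N(-d2) = 0.60512881
P = K * exp(-rT) * N(-d2) - S_0' * N(-d1) = 108.4500 * 0.98461951 * 0.60512881 - 103.05957547 * 0.50464564 = 12.6083


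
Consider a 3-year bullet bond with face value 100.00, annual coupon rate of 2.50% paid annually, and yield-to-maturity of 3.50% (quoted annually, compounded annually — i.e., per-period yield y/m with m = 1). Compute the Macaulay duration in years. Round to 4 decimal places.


Answer: Macaulay duration = 2.9263 years

Derivation:
Coupon per period c = face * coupon_rate / m = 2.500000
Periods per year m = 1; per-period yield y/m = 0.035000
Number of cashflows N = 3
Cashflows (t years, CF_t, discount factor 1/(1+y/m)^(m*t), PV):
  t = 1.0000: CF_t = 2.500000, DF = 0.966184, PV = 2.415459
  t = 2.0000: CF_t = 2.500000, DF = 0.933511, PV = 2.333777
  t = 3.0000: CF_t = 102.500000, DF = 0.901943, PV = 92.449127
Price P = sum_t PV_t = 97.198363
Macaulay numerator sum_t t * PV_t:
  t * PV_t at t = 1.0000: 2.415459
  t * PV_t at t = 2.0000: 4.667554
  t * PV_t at t = 3.0000: 277.347382
Macaulay duration D = (sum_t t * PV_t) / P = 284.430394 / 97.198363 = 2.926288


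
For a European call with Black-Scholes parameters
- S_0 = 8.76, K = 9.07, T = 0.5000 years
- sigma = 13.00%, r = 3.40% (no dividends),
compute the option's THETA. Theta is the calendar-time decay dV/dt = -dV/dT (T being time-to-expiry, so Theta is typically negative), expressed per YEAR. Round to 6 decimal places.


d1 = -0.1474193534; d2 = -0.2393432349
phi(d1) = 0.3946307482; exp(-qT) = 1.0000000000; exp(-rT) = 0.9831436846
Theta = -S*exp(-qT)*phi(d1)*sigma/(2*sqrt(T)) - r*K*exp(-rT)*N(d2) + q*S*exp(-qT)*N(d1)
N(d1) = 0.4414005153; N(d2) = 0.4054197214; sqrt(T) = 0.7071067812
Term 1 = -8.7600 * 1.0000000000 * 0.3946307482 * 0.1300 / (2 * 0.7071067812) = -0.3177776738
Term 2 = -0.0340 * 9.0700 * 0.9831436846 * 0.4054197214 = -0.1229159009
Term 3 = 0 (no dividend yield, q = 0)
Theta = -0.3177776738 + (-0.1229159009) + (0.0000000000) = -0.440694

Answer: Theta = -0.440694


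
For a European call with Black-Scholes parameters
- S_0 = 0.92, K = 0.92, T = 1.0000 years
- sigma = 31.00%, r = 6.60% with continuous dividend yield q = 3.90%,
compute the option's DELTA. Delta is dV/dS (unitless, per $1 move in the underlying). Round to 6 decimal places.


Answer: Delta = 0.572864

Derivation:
d1 = 0.2420967742; d2 = -0.0679032258
phi(d1) = 0.3874207539; exp(-qT) = 0.9617507091; exp(-rT) = 0.9361308643
N(d1) = 0.5956474112
Delta = exp(-qT) * N(d1) = 0.9617507091 * 0.5956474112 = 0.572864


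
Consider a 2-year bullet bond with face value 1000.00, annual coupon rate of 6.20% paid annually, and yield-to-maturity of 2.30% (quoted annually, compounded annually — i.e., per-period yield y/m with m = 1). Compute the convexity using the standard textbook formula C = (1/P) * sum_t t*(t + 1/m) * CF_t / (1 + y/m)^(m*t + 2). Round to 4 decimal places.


Coupon per period c = face * coupon_rate / m = 62.000000
Periods per year m = 1; per-period yield y/m = 0.023000
Number of cashflows N = 2
Cashflows (t years, CF_t, discount factor 1/(1+y/m)^(m*t), PV):
  t = 1.0000: CF_t = 62.000000, DF = 0.977517, PV = 60.606061
  t = 2.0000: CF_t = 1062.000000, DF = 0.955540, PV = 1014.783155
Price P = sum_t PV_t = 1075.389215
Convexity numerator sum_t t*(t + 1/m) * CF_t / (1+y/m)^(m*t + 2):
  t = 1.0000: term = 115.822993
  t = 2.0000: term = 5817.993508
Convexity = (1/P) * sum = 5933.816501 / 1075.389215 = 5.517832

Answer: Convexity = 5.5178


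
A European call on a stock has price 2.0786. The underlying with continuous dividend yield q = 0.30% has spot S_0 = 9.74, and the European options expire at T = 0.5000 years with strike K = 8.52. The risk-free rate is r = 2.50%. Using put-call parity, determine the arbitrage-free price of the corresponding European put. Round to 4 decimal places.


Put-call parity: C - P = S_0 * exp(-qT) - K * exp(-rT).
S_0 * exp(-qT) = 9.7400 * 0.99850112 = 9.72540095
K * exp(-rT) = 8.5200 * 0.98757780 = 8.41416286
P = C - S*exp(-qT) + K*exp(-rT)
P = 2.0786 - 9.72540095 + 8.41416286 = 0.7674

Answer: Put price = 0.7674


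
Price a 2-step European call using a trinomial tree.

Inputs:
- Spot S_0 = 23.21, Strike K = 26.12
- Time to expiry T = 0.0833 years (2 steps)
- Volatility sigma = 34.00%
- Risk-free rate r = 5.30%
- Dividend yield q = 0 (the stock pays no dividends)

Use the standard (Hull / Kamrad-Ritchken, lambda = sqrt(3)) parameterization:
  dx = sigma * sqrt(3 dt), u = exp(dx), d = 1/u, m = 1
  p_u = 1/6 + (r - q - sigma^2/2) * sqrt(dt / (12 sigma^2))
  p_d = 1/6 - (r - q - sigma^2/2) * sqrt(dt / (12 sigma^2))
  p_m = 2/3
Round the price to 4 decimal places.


Answer: Price = V(0,0) = 0.1049

Derivation:
dt = T/N = 0.041650; dx = sigma*sqrt(3*dt) = 0.120184
u = exp(dx) = 1.127704; d = 1/u = 0.886757
p_u = 0.165835, p_m = 0.666667, p_d = 0.167498
Discount per step: exp(-r*dt) = 0.997795
Stock lattice S(k, j) with j the centered position index:
  k=0: S(0,+0) = 23.2100
  k=1: S(1,-1) = 20.5816; S(1,+0) = 23.2100; S(1,+1) = 26.1740
  k=2: S(2,-2) = 18.2509; S(2,-1) = 20.5816; S(2,+0) = 23.2100; S(2,+1) = 26.1740; S(2,+2) = 29.5166
Terminal payoffs V(N, j) = max(S_T - K, 0):
  V(2,-2) = 0.000000; V(2,-1) = 0.000000; V(2,+0) = 0.000000; V(2,+1) = 0.054020; V(2,+2) = 3.396559
Backward induction: V(k, j) = exp(-r*dt) * [p_u * V(k+1, j+1) + p_m * V(k+1, j) + p_d * V(k+1, j-1)]
  V(1,-1) = exp(-r*dt) * [p_u*0.000000 + p_m*0.000000 + p_d*0.000000] = 0.000000
  V(1,+0) = exp(-r*dt) * [p_u*0.054020 + p_m*0.000000 + p_d*0.000000] = 0.008939
  V(1,+1) = exp(-r*dt) * [p_u*3.396559 + p_m*0.054020 + p_d*0.000000] = 0.597960
  V(0,+0) = exp(-r*dt) * [p_u*0.597960 + p_m*0.008939 + p_d*0.000000] = 0.104890
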